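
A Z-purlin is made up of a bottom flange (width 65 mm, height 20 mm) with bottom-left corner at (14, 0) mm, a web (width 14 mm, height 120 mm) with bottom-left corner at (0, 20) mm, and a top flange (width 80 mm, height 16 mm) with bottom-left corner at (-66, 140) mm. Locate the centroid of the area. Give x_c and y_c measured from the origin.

Part | A | x̄ᵢ | ȳᵢ | A·x̄ᵢ | A·ȳᵢ
bottom flange | 1300.00 | 46.50 | 10.00 | 60450.00 | 13000.00
web | 1680.00 | 7.00 | 80.00 | 11760.00 | 134400.00
top flange | 1280.00 | -26.00 | 148.00 | -33280.00 | 189440.00
Σ | 4260.00 |  |  | 38930.00 | 336840.00
x_c = 38930.00 / 4260.00 = 9.14 mm
y_c = 336840.00 / 4260.00 = 79.07 mm

x_c = 9.14 mm, y_c = 79.07 mm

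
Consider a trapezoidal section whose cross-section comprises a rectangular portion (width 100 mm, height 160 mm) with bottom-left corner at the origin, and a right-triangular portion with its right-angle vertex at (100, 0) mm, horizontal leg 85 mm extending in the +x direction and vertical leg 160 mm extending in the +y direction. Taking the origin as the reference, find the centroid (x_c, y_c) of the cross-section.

x_c = 73.36 mm, y_c = 72.05 mm

Part | A | x̄ᵢ | ȳᵢ | A·x̄ᵢ | A·ȳᵢ
rectangular portion | 16000.00 | 50.00 | 80.00 | 800000.00 | 1280000.00
triangular portion | 6800.00 | 128.33 | 53.33 | 872666.67 | 362666.67
Σ | 22800.00 |  |  | 1672666.67 | 1642666.67
x_c = 1672666.67 / 22800.00 = 73.36 mm
y_c = 1642666.67 / 22800.00 = 72.05 mm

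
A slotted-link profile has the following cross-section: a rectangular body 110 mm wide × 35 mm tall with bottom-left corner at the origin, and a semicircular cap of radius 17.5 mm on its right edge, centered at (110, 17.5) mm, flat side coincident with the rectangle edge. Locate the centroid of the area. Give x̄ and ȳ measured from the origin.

x̄ = 61.93 mm, ȳ = 17.50 mm

Part | A | x̄ᵢ | ȳᵢ | A·x̄ᵢ | A·ȳᵢ
rectangular body | 3850.00 | 55.00 | 17.50 | 211750.00 | 67375.00
semicircular end | 481.06 | 117.43 | 17.50 | 56489.12 | 8418.49
Σ | 4331.06 |  |  | 268239.12 | 75793.49
x̄ = 268239.12 / 4331.06 = 61.93 mm
ȳ = 75793.49 / 4331.06 = 17.50 mm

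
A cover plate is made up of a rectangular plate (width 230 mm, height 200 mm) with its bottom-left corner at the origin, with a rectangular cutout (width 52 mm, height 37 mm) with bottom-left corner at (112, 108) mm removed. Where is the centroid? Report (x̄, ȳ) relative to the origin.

x̄ = 114.00 mm, ȳ = 98.84 mm

plate: A = 230 × 200 = 46000.00, centroid at (115.00, 100.00).
hole: A = −(52 × 37) = -1924.00, centroid at (138.00, 126.50).
ΣA = 44076.00 mm²
ΣAx̄ = (46000.00)(115.00) + (-1924.00)(138.00) = 5024488.00 mm³
ΣAȳ = (46000.00)(100.00) + (-1924.00)(126.50) = 4356614.00 mm³
x̄ = 5024488.00 / 44076.00 = 114.00 mm
ȳ = 4356614.00 / 44076.00 = 98.84 mm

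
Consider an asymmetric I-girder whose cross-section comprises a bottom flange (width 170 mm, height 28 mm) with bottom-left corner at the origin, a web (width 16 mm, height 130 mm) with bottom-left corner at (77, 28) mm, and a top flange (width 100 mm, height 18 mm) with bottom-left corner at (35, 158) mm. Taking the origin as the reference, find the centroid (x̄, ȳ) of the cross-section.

bottom flange: A = 170 × 28 = 4760.00, centroid at (85.00, 14.00).
web: A = 16 × 130 = 2080.00, centroid at (85.00, 93.00).
top flange: A = 100 × 18 = 1800.00, centroid at (85.00, 167.00).
ΣA = 8640.00 mm²
ΣAx̄ = (4760.00)(85.00) + (2080.00)(85.00) + (1800.00)(85.00) = 734400.00 mm³
ΣAȳ = (4760.00)(14.00) + (2080.00)(93.00) + (1800.00)(167.00) = 560680.00 mm³
x̄ = 734400.00 / 8640.00 = 85.00 mm
ȳ = 560680.00 / 8640.00 = 64.89 mm

x̄ = 85.00 mm, ȳ = 64.89 mm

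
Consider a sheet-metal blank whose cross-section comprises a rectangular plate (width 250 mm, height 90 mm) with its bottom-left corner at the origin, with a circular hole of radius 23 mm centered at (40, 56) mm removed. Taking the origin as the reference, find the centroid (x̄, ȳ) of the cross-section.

x̄ = 131.78 mm, ȳ = 44.12 mm

Part | A | x̄ᵢ | ȳᵢ | A·x̄ᵢ | A·ȳᵢ
plate | 22500.00 | 125.00 | 45.00 | 2812500.00 | 1012500.00
hole | -1661.90 | 40.00 | 56.00 | -66476.10 | -93066.54
Σ | 20838.10 |  |  | 2746023.90 | 919433.46
x̄ = 2746023.90 / 20838.10 = 131.78 mm
ȳ = 919433.46 / 20838.10 = 44.12 mm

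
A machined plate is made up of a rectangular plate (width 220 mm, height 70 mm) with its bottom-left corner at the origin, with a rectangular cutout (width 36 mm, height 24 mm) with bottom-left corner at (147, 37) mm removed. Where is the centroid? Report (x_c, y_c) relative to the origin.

x_c = 106.73 mm, y_c = 34.17 mm

plate: A = 220 × 70 = 15400.00, centroid at (110.00, 35.00).
hole: A = −(36 × 24) = -864.00, centroid at (165.00, 49.00).
ΣA = 14536.00 mm²
ΣAx_c = (15400.00)(110.00) + (-864.00)(165.00) = 1551440.00 mm³
ΣAy_c = (15400.00)(35.00) + (-864.00)(49.00) = 496664.00 mm³
x_c = 1551440.00 / 14536.00 = 106.73 mm
y_c = 496664.00 / 14536.00 = 34.17 mm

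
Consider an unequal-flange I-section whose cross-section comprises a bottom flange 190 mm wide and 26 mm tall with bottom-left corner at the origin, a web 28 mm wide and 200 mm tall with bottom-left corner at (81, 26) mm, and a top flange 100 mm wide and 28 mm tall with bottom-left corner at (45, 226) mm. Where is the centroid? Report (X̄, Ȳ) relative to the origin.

bottom flange: A = 190 × 26 = 4940.00, centroid at (95.00, 13.00).
web: A = 28 × 200 = 5600.00, centroid at (95.00, 126.00).
top flange: A = 100 × 28 = 2800.00, centroid at (95.00, 240.00).
ΣA = 13340.00 mm², ΣAX̄ = 1267300.00 mm³, ΣAȲ = 1441820.00 mm³.
X̄ = 1267300.00/13340.00 = 95.00 mm; Ȳ = 1441820.00/13340.00 = 108.08 mm.

X̄ = 95.00 mm, Ȳ = 108.08 mm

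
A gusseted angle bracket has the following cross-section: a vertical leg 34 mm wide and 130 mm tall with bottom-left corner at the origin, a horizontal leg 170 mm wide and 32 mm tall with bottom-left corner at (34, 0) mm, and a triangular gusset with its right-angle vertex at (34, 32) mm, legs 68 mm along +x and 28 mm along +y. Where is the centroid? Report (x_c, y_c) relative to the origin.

x_c = 71.81 mm, y_c = 38.26 mm

vertical leg: A = 34 × 130 = 4420.00, centroid at (17.00, 65.00).
horizontal leg: A = 170 × 32 = 5440.00, centroid at (119.00, 16.00).
gusset: A = ½·68·28 = 952.00, centroid at (56.67, 41.33).
ΣA = 10812.00 mm²
ΣAx_c = (4420.00)(17.00) + (5440.00)(119.00) + (952.00)(56.67) = 776446.67 mm³
ΣAy_c = (4420.00)(65.00) + (5440.00)(16.00) + (952.00)(41.33) = 413689.33 mm³
x_c = 776446.67 / 10812.00 = 71.81 mm
y_c = 413689.33 / 10812.00 = 38.26 mm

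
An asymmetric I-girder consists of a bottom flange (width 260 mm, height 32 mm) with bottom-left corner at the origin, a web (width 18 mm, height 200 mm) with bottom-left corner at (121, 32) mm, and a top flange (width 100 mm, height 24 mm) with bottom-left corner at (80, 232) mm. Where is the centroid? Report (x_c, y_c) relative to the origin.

bottom flange: A = 260 × 32 = 8320.00, centroid at (130.00, 16.00).
web: A = 18 × 200 = 3600.00, centroid at (130.00, 132.00).
top flange: A = 100 × 24 = 2400.00, centroid at (130.00, 244.00).
ΣA = 14320.00 mm², ΣAx_c = 1861600.00 mm³, ΣAy_c = 1193920.00 mm³.
x_c = 1861600.00/14320.00 = 130.00 mm; y_c = 1193920.00/14320.00 = 83.37 mm.

x_c = 130.00 mm, y_c = 83.37 mm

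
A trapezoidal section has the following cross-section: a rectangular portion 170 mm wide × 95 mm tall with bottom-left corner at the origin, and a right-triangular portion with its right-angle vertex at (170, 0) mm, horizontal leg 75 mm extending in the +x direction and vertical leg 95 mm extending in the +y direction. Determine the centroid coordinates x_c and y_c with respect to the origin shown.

Part | A | x̄ᵢ | ȳᵢ | A·x̄ᵢ | A·ȳᵢ
rectangular portion | 16150.00 | 85.00 | 47.50 | 1372750.00 | 767125.00
triangular portion | 3562.50 | 195.00 | 31.67 | 694687.50 | 112812.50
Σ | 19712.50 |  |  | 2067437.50 | 879937.50
x_c = 2067437.50 / 19712.50 = 104.88 mm
y_c = 879937.50 / 19712.50 = 44.64 mm

x_c = 104.88 mm, y_c = 44.64 mm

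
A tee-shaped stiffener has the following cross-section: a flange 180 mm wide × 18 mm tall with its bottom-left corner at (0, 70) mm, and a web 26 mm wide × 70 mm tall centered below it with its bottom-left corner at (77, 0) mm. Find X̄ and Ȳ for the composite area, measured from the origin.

X̄ = 90.00 mm, Ȳ = 63.17 mm

web: A = 26 × 70 = 1820.00, centroid at (90.00, 35.00).
flange: A = 180 × 18 = 3240.00, centroid at (90.00, 79.00).
ΣA = 5060.00 mm²
ΣAX̄ = (1820.00)(90.00) + (3240.00)(90.00) = 455400.00 mm³
ΣAȲ = (1820.00)(35.00) + (3240.00)(79.00) = 319660.00 mm³
X̄ = 455400.00 / 5060.00 = 90.00 mm
Ȳ = 319660.00 / 5060.00 = 63.17 mm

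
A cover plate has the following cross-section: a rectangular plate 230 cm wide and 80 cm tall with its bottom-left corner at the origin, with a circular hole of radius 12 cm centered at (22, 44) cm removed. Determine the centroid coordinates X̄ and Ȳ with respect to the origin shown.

X̄ = 117.34 cm, Ȳ = 39.90 cm

plate: A = 230 × 80 = 18400.00, centroid at (115.00, 40.00).
hole: A = −π·12² = -452.39, centroid at (22.00, 44.00).
ΣA = 17947.61 cm², ΣAX̄ = 2106047.43 cm³, ΣAȲ = 716094.87 cm³.
X̄ = 2106047.43/17947.61 = 117.34 cm; Ȳ = 716094.87/17947.61 = 39.90 cm.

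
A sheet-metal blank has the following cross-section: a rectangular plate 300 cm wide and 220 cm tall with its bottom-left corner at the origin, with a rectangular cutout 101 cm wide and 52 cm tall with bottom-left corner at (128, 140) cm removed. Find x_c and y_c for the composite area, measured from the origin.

x_c = 147.54 cm, y_c = 105.16 cm

plate: A = 300 × 220 = 66000.00, centroid at (150.00, 110.00).
hole: A = −(101 × 52) = -5252.00, centroid at (178.50, 166.00).
ΣA = 60748.00 cm², ΣAx_c = 8962518.00 cm³, ΣAy_c = 6388168.00 cm³.
x_c = 8962518.00/60748.00 = 147.54 cm; y_c = 6388168.00/60748.00 = 105.16 cm.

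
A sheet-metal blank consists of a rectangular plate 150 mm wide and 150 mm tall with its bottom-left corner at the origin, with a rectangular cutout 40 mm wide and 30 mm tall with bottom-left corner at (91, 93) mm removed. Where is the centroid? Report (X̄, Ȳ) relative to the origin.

plate: A = 150 × 150 = 22500.00, centroid at (75.00, 75.00).
hole: A = −(40 × 30) = -1200.00, centroid at (111.00, 108.00).
ΣA = 21300.00 mm²
ΣAX̄ = (22500.00)(75.00) + (-1200.00)(111.00) = 1554300.00 mm³
ΣAȲ = (22500.00)(75.00) + (-1200.00)(108.00) = 1557900.00 mm³
X̄ = 1554300.00 / 21300.00 = 72.97 mm
Ȳ = 1557900.00 / 21300.00 = 73.14 mm

X̄ = 72.97 mm, Ȳ = 73.14 mm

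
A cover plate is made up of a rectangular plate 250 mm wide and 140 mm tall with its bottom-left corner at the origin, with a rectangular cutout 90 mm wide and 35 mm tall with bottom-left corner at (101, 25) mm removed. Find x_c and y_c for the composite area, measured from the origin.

plate: A = 250 × 140 = 35000.00, centroid at (125.00, 70.00).
hole: A = −(90 × 35) = -3150.00, centroid at (146.00, 42.50).
ΣA = 31850.00 mm²
ΣAx_c = (35000.00)(125.00) + (-3150.00)(146.00) = 3915100.00 mm³
ΣAy_c = (35000.00)(70.00) + (-3150.00)(42.50) = 2316125.00 mm³
x_c = 3915100.00 / 31850.00 = 122.92 mm
y_c = 2316125.00 / 31850.00 = 72.72 mm

x_c = 122.92 mm, y_c = 72.72 mm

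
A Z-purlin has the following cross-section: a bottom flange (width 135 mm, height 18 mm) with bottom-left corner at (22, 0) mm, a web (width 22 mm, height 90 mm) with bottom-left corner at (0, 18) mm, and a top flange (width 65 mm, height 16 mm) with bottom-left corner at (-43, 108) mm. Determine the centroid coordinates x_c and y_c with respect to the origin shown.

Part | A | x̄ᵢ | ȳᵢ | A·x̄ᵢ | A·ȳᵢ
bottom flange | 2430.00 | 89.50 | 9.00 | 217485.00 | 21870.00
web | 1980.00 | 11.00 | 63.00 | 21780.00 | 124740.00
top flange | 1040.00 | -10.50 | 116.00 | -10920.00 | 120640.00
Σ | 5450.00 |  |  | 228345.00 | 267250.00
x_c = 228345.00 / 5450.00 = 41.90 mm
y_c = 267250.00 / 5450.00 = 49.04 mm

x_c = 41.90 mm, y_c = 49.04 mm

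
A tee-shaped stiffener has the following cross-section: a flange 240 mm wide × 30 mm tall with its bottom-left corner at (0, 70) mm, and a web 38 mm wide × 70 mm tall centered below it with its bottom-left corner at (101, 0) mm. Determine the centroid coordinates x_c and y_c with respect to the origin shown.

x_c = 120.00 mm, y_c = 71.51 mm

web: A = 38 × 70 = 2660.00, centroid at (120.00, 35.00).
flange: A = 240 × 30 = 7200.00, centroid at (120.00, 85.00).
ΣA = 9860.00 mm²
ΣAx_c = (2660.00)(120.00) + (7200.00)(120.00) = 1183200.00 mm³
ΣAy_c = (2660.00)(35.00) + (7200.00)(85.00) = 705100.00 mm³
x_c = 1183200.00 / 9860.00 = 120.00 mm
y_c = 705100.00 / 9860.00 = 71.51 mm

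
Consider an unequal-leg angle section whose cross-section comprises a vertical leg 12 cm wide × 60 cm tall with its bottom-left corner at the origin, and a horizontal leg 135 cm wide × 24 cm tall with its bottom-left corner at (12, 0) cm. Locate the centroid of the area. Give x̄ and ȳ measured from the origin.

vertical leg: A = 12 × 60 = 720.00, centroid at (6.00, 30.00).
horizontal leg: A = 135 × 24 = 3240.00, centroid at (79.50, 12.00).
ΣA = 3960.00 cm²
ΣAx̄ = (720.00)(6.00) + (3240.00)(79.50) = 261900.00 cm³
ΣAȳ = (720.00)(30.00) + (3240.00)(12.00) = 60480.00 cm³
x̄ = 261900.00 / 3960.00 = 66.14 cm
ȳ = 60480.00 / 3960.00 = 15.27 cm

x̄ = 66.14 cm, ȳ = 15.27 cm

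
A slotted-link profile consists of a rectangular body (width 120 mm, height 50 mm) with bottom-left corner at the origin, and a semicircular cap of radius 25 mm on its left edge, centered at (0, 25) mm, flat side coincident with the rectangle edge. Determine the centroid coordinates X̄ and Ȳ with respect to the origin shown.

Part | A | x̄ᵢ | ȳᵢ | A·x̄ᵢ | A·ȳᵢ
rectangular body | 6000.00 | 60.00 | 25.00 | 360000.00 | 150000.00
semicircular end | 981.75 | -10.61 | 25.00 | -10416.67 | 24543.69
Σ | 6981.75 |  |  | 349583.33 | 174543.69
X̄ = 349583.33 / 6981.75 = 50.07 mm
Ȳ = 174543.69 / 6981.75 = 25.00 mm

X̄ = 50.07 mm, Ȳ = 25.00 mm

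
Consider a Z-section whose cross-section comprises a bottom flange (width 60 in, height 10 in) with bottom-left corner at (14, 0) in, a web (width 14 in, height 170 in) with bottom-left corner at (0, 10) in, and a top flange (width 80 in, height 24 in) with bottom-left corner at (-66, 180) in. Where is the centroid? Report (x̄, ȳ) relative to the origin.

bottom flange: A = 60 × 10 = 600.00, centroid at (44.00, 5.00).
web: A = 14 × 170 = 2380.00, centroid at (7.00, 95.00).
top flange: A = 80 × 24 = 1920.00, centroid at (-26.00, 192.00).
ΣA = 4900.00 in²
ΣAx̄ = (600.00)(44.00) + (2380.00)(7.00) + (1920.00)(-26.00) = -6860.00 in³
ΣAȳ = (600.00)(5.00) + (2380.00)(95.00) + (1920.00)(192.00) = 597740.00 in³
x̄ = -6860.00 / 4900.00 = -1.40 in
ȳ = 597740.00 / 4900.00 = 121.99 in

x̄ = -1.40 in, ȳ = 121.99 in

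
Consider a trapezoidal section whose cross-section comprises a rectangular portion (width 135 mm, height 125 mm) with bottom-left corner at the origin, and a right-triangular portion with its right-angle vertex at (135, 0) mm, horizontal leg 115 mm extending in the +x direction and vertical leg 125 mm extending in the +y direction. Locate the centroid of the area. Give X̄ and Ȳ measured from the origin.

X̄ = 99.11 mm, Ȳ = 56.28 mm

rectangular portion: A = 135 × 125 = 16875.00, centroid at (67.50, 62.50).
triangular portion: A = ½·115·125 = 7187.50, centroid at (173.33, 41.67).
ΣA = 24062.50 mm²
ΣAX̄ = (16875.00)(67.50) + (7187.50)(173.33) = 2384895.83 mm³
ΣAȲ = (16875.00)(62.50) + (7187.50)(41.67) = 1354166.67 mm³
X̄ = 2384895.83 / 24062.50 = 99.11 mm
Ȳ = 1354166.67 / 24062.50 = 56.28 mm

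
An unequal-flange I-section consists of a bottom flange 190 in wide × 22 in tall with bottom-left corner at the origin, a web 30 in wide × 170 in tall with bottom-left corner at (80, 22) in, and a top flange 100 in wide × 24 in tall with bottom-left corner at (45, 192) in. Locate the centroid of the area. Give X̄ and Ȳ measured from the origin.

X̄ = 95.00 in, Ȳ = 92.58 in

bottom flange: A = 190 × 22 = 4180.00, centroid at (95.00, 11.00).
web: A = 30 × 170 = 5100.00, centroid at (95.00, 107.00).
top flange: A = 100 × 24 = 2400.00, centroid at (95.00, 204.00).
ΣA = 11680.00 in², ΣAX̄ = 1109600.00 in³, ΣAȲ = 1081280.00 in³.
X̄ = 1109600.00/11680.00 = 95.00 in; Ȳ = 1081280.00/11680.00 = 92.58 in.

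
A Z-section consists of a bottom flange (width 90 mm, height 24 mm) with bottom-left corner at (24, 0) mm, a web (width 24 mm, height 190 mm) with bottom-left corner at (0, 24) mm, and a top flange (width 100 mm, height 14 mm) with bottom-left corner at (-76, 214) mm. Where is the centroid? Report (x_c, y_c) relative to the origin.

x_c = 20.61 mm, y_c = 108.12 mm

bottom flange: A = 90 × 24 = 2160.00, centroid at (69.00, 12.00).
web: A = 24 × 190 = 4560.00, centroid at (12.00, 119.00).
top flange: A = 100 × 14 = 1400.00, centroid at (-26.00, 221.00).
ΣA = 8120.00 mm², ΣAx_c = 167360.00 mm³, ΣAy_c = 877960.00 mm³.
x_c = 167360.00/8120.00 = 20.61 mm; y_c = 877960.00/8120.00 = 108.12 mm.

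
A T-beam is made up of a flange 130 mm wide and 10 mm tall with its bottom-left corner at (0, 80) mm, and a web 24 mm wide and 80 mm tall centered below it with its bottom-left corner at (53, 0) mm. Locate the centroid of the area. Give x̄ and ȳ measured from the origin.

web: A = 24 × 80 = 1920.00, centroid at (65.00, 40.00).
flange: A = 130 × 10 = 1300.00, centroid at (65.00, 85.00).
ΣA = 3220.00 mm², ΣAx̄ = 209300.00 mm³, ΣAȳ = 187300.00 mm³.
x̄ = 209300.00/3220.00 = 65.00 mm; ȳ = 187300.00/3220.00 = 58.17 mm.

x̄ = 65.00 mm, ȳ = 58.17 mm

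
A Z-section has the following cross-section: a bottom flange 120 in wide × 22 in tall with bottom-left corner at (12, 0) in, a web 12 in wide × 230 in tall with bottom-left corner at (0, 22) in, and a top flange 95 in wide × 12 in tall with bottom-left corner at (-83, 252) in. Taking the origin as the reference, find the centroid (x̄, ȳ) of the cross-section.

x̄ = 25.41 in, ȳ = 107.23 in

bottom flange: A = 120 × 22 = 2640.00, centroid at (72.00, 11.00).
web: A = 12 × 230 = 2760.00, centroid at (6.00, 137.00).
top flange: A = 95 × 12 = 1140.00, centroid at (-35.50, 258.00).
ΣA = 6540.00 in²
ΣAx̄ = (2640.00)(72.00) + (2760.00)(6.00) + (1140.00)(-35.50) = 166170.00 in³
ΣAȳ = (2640.00)(11.00) + (2760.00)(137.00) + (1140.00)(258.00) = 701280.00 in³
x̄ = 166170.00 / 6540.00 = 25.41 in
ȳ = 701280.00 / 6540.00 = 107.23 in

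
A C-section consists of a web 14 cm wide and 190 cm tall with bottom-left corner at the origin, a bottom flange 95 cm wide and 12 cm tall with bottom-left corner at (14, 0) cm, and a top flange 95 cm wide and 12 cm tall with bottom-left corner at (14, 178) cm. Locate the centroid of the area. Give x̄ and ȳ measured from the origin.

Part | A | x̄ᵢ | ȳᵢ | A·x̄ᵢ | A·ȳᵢ
web | 2660.00 | 7.00 | 95.00 | 18620.00 | 252700.00
bottom flange | 1140.00 | 61.50 | 6.00 | 70110.00 | 6840.00
top flange | 1140.00 | 61.50 | 184.00 | 70110.00 | 209760.00
Σ | 4940.00 |  |  | 158840.00 | 469300.00
x̄ = 158840.00 / 4940.00 = 32.15 cm
ȳ = 469300.00 / 4940.00 = 95.00 cm

x̄ = 32.15 cm, ȳ = 95.00 cm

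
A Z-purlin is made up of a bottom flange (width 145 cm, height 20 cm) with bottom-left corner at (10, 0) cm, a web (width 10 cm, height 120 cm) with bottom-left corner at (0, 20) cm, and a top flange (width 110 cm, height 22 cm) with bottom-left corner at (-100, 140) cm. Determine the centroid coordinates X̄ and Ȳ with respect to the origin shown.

X̄ = 20.91 cm, Ȳ = 75.22 cm

bottom flange: A = 145 × 20 = 2900.00, centroid at (82.50, 10.00).
web: A = 10 × 120 = 1200.00, centroid at (5.00, 80.00).
top flange: A = 110 × 22 = 2420.00, centroid at (-45.00, 151.00).
ΣA = 6520.00 cm²
ΣAX̄ = (2900.00)(82.50) + (1200.00)(5.00) + (2420.00)(-45.00) = 136350.00 cm³
ΣAȲ = (2900.00)(10.00) + (1200.00)(80.00) + (2420.00)(151.00) = 490420.00 cm³
X̄ = 136350.00 / 6520.00 = 20.91 cm
Ȳ = 490420.00 / 6520.00 = 75.22 cm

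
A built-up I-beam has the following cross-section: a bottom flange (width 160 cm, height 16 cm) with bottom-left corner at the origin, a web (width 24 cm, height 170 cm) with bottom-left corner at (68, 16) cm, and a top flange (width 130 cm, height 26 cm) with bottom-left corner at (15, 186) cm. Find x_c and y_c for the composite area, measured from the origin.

bottom flange: A = 160 × 16 = 2560.00, centroid at (80.00, 8.00).
web: A = 24 × 170 = 4080.00, centroid at (80.00, 101.00).
top flange: A = 130 × 26 = 3380.00, centroid at (80.00, 199.00).
ΣA = 10020.00 cm², ΣAx_c = 801600.00 cm³, ΣAy_c = 1105180.00 cm³.
x_c = 801600.00/10020.00 = 80.00 cm; y_c = 1105180.00/10020.00 = 110.30 cm.

x_c = 80.00 cm, y_c = 110.30 cm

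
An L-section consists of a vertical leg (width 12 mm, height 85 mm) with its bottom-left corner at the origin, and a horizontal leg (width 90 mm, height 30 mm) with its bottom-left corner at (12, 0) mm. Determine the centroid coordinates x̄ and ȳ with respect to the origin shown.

x̄ = 43.02 mm, ȳ = 22.54 mm

Part | A | x̄ᵢ | ȳᵢ | A·x̄ᵢ | A·ȳᵢ
vertical leg | 1020.00 | 6.00 | 42.50 | 6120.00 | 43350.00
horizontal leg | 2700.00 | 57.00 | 15.00 | 153900.00 | 40500.00
Σ | 3720.00 |  |  | 160020.00 | 83850.00
x̄ = 160020.00 / 3720.00 = 43.02 mm
ȳ = 83850.00 / 3720.00 = 22.54 mm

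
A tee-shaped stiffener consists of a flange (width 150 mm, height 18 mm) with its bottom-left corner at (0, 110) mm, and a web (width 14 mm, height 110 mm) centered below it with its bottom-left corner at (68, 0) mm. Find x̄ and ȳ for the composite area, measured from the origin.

web: A = 14 × 110 = 1540.00, centroid at (75.00, 55.00).
flange: A = 150 × 18 = 2700.00, centroid at (75.00, 119.00).
ΣA = 4240.00 mm²
ΣAx̄ = (1540.00)(75.00) + (2700.00)(75.00) = 318000.00 mm³
ΣAȳ = (1540.00)(55.00) + (2700.00)(119.00) = 406000.00 mm³
x̄ = 318000.00 / 4240.00 = 75.00 mm
ȳ = 406000.00 / 4240.00 = 95.75 mm

x̄ = 75.00 mm, ȳ = 95.75 mm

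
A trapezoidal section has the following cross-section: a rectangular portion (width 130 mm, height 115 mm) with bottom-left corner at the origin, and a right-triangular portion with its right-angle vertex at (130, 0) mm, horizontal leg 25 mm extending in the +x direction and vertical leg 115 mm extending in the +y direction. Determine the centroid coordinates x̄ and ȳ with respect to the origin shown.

rectangular portion: A = 130 × 115 = 14950.00, centroid at (65.00, 57.50).
triangular portion: A = ½·25·115 = 1437.50, centroid at (138.33, 38.33).
ΣA = 16387.50 mm², ΣAx̄ = 1170604.17 mm³, ΣAȳ = 914729.17 mm³.
x̄ = 1170604.17/16387.50 = 71.43 mm; ȳ = 914729.17/16387.50 = 55.82 mm.

x̄ = 71.43 mm, ȳ = 55.82 mm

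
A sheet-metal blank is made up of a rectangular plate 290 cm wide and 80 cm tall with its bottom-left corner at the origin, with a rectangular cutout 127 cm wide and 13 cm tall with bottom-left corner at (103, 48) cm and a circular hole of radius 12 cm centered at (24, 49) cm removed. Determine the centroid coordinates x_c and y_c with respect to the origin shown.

x_c = 145.91 cm, y_c = 38.67 cm

plate: A = 290 × 80 = 23200.00, centroid at (145.00, 40.00).
hole 1: A = −(127 × 13) = -1651.00, centroid at (166.50, 54.50).
hole 2: A = −π·12² = -452.39, centroid at (24.00, 49.00).
ΣA = 21096.61 cm²
ΣAx_c = (23200.00)(145.00) + (-1651.00)(166.50) + (-452.39)(24.00) = 3078251.16 cm³
ΣAy_c = (23200.00)(40.00) + (-1651.00)(54.50) + (-452.39)(49.00) = 815853.42 cm³
x_c = 3078251.16 / 21096.61 = 145.91 cm
y_c = 815853.42 / 21096.61 = 38.67 cm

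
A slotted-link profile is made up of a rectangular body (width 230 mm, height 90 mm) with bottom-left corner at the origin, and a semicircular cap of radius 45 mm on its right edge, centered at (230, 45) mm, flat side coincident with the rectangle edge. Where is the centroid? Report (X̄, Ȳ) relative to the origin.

X̄ = 132.86 mm, Ȳ = 45.00 mm

Part | A | x̄ᵢ | ȳᵢ | A·x̄ᵢ | A·ȳᵢ
rectangular body | 20700.00 | 115.00 | 45.00 | 2380500.00 | 931500.00
semicircular end | 3180.86 | 249.10 | 45.00 | 792348.39 | 143138.82
Σ | 23880.86 |  |  | 3172848.39 | 1074638.82
X̄ = 3172848.39 / 23880.86 = 132.86 mm
Ȳ = 1074638.82 / 23880.86 = 45.00 mm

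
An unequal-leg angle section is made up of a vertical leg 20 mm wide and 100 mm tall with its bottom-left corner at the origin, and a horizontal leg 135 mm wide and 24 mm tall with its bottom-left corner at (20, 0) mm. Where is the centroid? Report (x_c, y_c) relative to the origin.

x_c = 57.92 mm, y_c = 26.50 mm

vertical leg: A = 20 × 100 = 2000.00, centroid at (10.00, 50.00).
horizontal leg: A = 135 × 24 = 3240.00, centroid at (87.50, 12.00).
ΣA = 5240.00 mm², ΣAx_c = 303500.00 mm³, ΣAy_c = 138880.00 mm³.
x_c = 303500.00/5240.00 = 57.92 mm; y_c = 138880.00/5240.00 = 26.50 mm.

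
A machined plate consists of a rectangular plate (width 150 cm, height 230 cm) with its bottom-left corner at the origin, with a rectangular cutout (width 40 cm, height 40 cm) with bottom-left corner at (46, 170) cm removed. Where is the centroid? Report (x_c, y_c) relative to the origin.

x_c = 75.44 cm, y_c = 111.35 cm

plate: A = 150 × 230 = 34500.00, centroid at (75.00, 115.00).
hole: A = −(40 × 40) = -1600.00, centroid at (66.00, 190.00).
ΣA = 32900.00 cm², ΣAx_c = 2481900.00 cm³, ΣAy_c = 3663500.00 cm³.
x_c = 2481900.00/32900.00 = 75.44 cm; y_c = 3663500.00/32900.00 = 111.35 cm.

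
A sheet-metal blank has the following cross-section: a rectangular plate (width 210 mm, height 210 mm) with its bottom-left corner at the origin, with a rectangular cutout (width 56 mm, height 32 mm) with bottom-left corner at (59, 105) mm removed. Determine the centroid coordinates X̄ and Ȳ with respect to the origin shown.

plate: A = 210 × 210 = 44100.00, centroid at (105.00, 105.00).
hole: A = −(56 × 32) = -1792.00, centroid at (87.00, 121.00).
ΣA = 42308.00 mm²
ΣAX̄ = (44100.00)(105.00) + (-1792.00)(87.00) = 4474596.00 mm³
ΣAȲ = (44100.00)(105.00) + (-1792.00)(121.00) = 4413668.00 mm³
X̄ = 4474596.00 / 42308.00 = 105.76 mm
Ȳ = 4413668.00 / 42308.00 = 104.32 mm

X̄ = 105.76 mm, Ȳ = 104.32 mm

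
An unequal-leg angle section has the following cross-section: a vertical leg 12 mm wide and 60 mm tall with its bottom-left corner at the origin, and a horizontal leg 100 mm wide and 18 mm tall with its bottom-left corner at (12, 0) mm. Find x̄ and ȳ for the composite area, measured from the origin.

vertical leg: A = 12 × 60 = 720.00, centroid at (6.00, 30.00).
horizontal leg: A = 100 × 18 = 1800.00, centroid at (62.00, 9.00).
ΣA = 2520.00 mm², ΣAx̄ = 115920.00 mm³, ΣAȳ = 37800.00 mm³.
x̄ = 115920.00/2520.00 = 46.00 mm; ȳ = 37800.00/2520.00 = 15.00 mm.

x̄ = 46.00 mm, ȳ = 15.00 mm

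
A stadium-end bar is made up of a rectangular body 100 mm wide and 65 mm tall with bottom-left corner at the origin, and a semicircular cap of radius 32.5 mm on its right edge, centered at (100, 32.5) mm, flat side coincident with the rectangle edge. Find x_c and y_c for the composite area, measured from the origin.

x_c = 62.97 mm, y_c = 32.50 mm

rectangular body: A = 100 × 65 = 6500.00, centroid at (50.00, 32.50).
semicircular end: A = ½π·32.5² = 1659.15, centroid at (113.79, 32.50).
ΣA = 8159.15 mm², ΣAx_c = 513800.78 mm³, ΣAy_c = 265172.49 mm³.
x_c = 513800.78/8159.15 = 62.97 mm; y_c = 265172.49/8159.15 = 32.50 mm.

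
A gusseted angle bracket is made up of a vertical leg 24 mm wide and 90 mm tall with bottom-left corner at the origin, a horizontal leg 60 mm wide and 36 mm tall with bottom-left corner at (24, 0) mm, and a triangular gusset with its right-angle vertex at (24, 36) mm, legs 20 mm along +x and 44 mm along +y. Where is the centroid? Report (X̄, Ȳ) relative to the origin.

vertical leg: A = 24 × 90 = 2160.00, centroid at (12.00, 45.00).
horizontal leg: A = 60 × 36 = 2160.00, centroid at (54.00, 18.00).
gusset: A = ½·20·44 = 440.00, centroid at (30.67, 50.67).
ΣA = 4760.00 mm², ΣAX̄ = 156053.33 mm³, ΣAȲ = 158373.33 mm³.
X̄ = 156053.33/4760.00 = 32.78 mm; Ȳ = 158373.33/4760.00 = 33.27 mm.

X̄ = 32.78 mm, Ȳ = 33.27 mm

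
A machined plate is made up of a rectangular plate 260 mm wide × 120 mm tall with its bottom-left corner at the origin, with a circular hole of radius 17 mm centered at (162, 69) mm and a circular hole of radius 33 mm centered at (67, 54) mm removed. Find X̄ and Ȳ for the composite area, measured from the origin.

plate: A = 260 × 120 = 31200.00, centroid at (130.00, 60.00).
hole 1: A = −π·17² = -907.92, centroid at (162.00, 69.00).
hole 2: A = −π·33² = -3421.19, centroid at (67.00, 54.00).
ΣA = 26870.89 mm²
ΣAX̄ = (31200.00)(130.00) + (-907.92)(162.00) + (-3421.19)(67.00) = 3679696.89 mm³
ΣAȲ = (31200.00)(60.00) + (-907.92)(69.00) + (-3421.19)(54.00) = 1624609.00 mm³
X̄ = 3679696.89 / 26870.89 = 136.94 mm
Ȳ = 1624609.00 / 26870.89 = 60.46 mm

X̄ = 136.94 mm, Ȳ = 60.46 mm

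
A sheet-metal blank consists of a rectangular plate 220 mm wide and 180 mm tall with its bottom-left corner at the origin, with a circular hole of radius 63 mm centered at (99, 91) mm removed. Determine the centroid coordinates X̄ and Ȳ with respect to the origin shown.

X̄ = 115.06 mm, Ȳ = 89.54 mm

Part | A | x̄ᵢ | ȳᵢ | A·x̄ᵢ | A·ȳᵢ
plate | 39600.00 | 110.00 | 90.00 | 4356000.00 | 3564000.00
hole | -12468.98 | 99.00 | 91.00 | -1234429.14 | -1134677.29
Σ | 27131.02 |  |  | 3121570.86 | 2429322.71
X̄ = 3121570.86 / 27131.02 = 115.06 mm
Ȳ = 2429322.71 / 27131.02 = 89.54 mm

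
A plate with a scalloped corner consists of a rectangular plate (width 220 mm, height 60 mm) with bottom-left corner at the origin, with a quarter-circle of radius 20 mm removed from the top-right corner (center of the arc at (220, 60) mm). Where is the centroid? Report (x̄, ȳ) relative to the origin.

x̄ = 107.53 mm, ȳ = 29.48 mm

plate: A = 220 × 60 = 13200.00, centroid at (110.00, 30.00).
removed quarter-circle: A = −¼π·20² = -314.16, centroid at (211.51, 51.51).
ΣA = 12885.84 mm², ΣAx̄ = 1385551.63 mm³, ΣAȳ = 379817.11 mm³.
x̄ = 1385551.63/12885.84 = 107.53 mm; ȳ = 379817.11/12885.84 = 29.48 mm.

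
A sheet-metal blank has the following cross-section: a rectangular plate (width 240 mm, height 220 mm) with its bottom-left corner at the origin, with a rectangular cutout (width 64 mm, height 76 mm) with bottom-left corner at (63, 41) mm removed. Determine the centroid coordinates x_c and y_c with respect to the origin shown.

x_c = 122.54 mm, y_c = 113.15 mm

plate: A = 240 × 220 = 52800.00, centroid at (120.00, 110.00).
hole: A = −(64 × 76) = -4864.00, centroid at (95.00, 79.00).
ΣA = 47936.00 mm², ΣAx_c = 5873920.00 mm³, ΣAy_c = 5423744.00 mm³.
x_c = 5873920.00/47936.00 = 122.54 mm; y_c = 5423744.00/47936.00 = 113.15 mm.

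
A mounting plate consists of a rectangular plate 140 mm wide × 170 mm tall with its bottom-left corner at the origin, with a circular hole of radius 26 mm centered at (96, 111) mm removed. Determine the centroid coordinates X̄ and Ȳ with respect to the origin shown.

X̄ = 67.45 mm, Ȳ = 82.45 mm

Part | A | x̄ᵢ | ȳᵢ | A·x̄ᵢ | A·ȳᵢ
plate | 23800.00 | 70.00 | 85.00 | 1666000.00 | 2023000.00
hole | -2123.72 | 96.00 | 111.00 | -203876.80 | -235732.55
Σ | 21676.28 |  |  | 1462123.20 | 1787267.45
X̄ = 1462123.20 / 21676.28 = 67.45 mm
Ȳ = 1787267.45 / 21676.28 = 82.45 mm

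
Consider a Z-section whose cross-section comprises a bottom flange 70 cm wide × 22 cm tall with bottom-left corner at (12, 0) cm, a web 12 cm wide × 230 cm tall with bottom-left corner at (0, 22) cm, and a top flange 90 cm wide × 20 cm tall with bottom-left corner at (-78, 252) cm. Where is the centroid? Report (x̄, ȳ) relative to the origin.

bottom flange: A = 70 × 22 = 1540.00, centroid at (47.00, 11.00).
web: A = 12 × 230 = 2760.00, centroid at (6.00, 137.00).
top flange: A = 90 × 20 = 1800.00, centroid at (-33.00, 262.00).
ΣA = 6100.00 cm², ΣAx̄ = 29540.00 cm³, ΣAȳ = 866660.00 cm³.
x̄ = 29540.00/6100.00 = 4.84 cm; ȳ = 866660.00/6100.00 = 142.08 cm.

x̄ = 4.84 cm, ȳ = 142.08 cm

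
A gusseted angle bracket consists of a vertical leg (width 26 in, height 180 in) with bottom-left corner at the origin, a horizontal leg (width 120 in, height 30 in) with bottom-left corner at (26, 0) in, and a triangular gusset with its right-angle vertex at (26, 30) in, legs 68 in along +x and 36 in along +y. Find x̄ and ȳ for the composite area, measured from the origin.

vertical leg: A = 26 × 180 = 4680.00, centroid at (13.00, 90.00).
horizontal leg: A = 120 × 30 = 3600.00, centroid at (86.00, 15.00).
gusset: A = ½·68·36 = 1224.00, centroid at (48.67, 42.00).
ΣA = 9504.00 in², ΣAx̄ = 430008.00 in³, ΣAȳ = 526608.00 in³.
x̄ = 430008.00/9504.00 = 45.24 in; ȳ = 526608.00/9504.00 = 55.41 in.

x̄ = 45.24 in, ȳ = 55.41 in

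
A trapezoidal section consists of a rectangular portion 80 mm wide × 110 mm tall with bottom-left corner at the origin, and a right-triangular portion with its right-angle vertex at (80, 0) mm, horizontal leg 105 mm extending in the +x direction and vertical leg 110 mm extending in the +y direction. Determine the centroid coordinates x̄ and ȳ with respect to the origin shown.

rectangular portion: A = 80 × 110 = 8800.00, centroid at (40.00, 55.00).
triangular portion: A = ½·105·110 = 5775.00, centroid at (115.00, 36.67).
ΣA = 14575.00 mm², ΣAx̄ = 1016125.00 mm³, ΣAȳ = 695750.00 mm³.
x̄ = 1016125.00/14575.00 = 69.72 mm; ȳ = 695750.00/14575.00 = 47.74 mm.

x̄ = 69.72 mm, ȳ = 47.74 mm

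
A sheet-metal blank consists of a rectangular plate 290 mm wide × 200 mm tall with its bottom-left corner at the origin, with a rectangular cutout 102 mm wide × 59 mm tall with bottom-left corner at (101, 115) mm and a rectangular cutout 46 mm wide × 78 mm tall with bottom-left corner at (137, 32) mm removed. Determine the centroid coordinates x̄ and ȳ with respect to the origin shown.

plate: A = 290 × 200 = 58000.00, centroid at (145.00, 100.00).
hole 1: A = −(102 × 59) = -6018.00, centroid at (152.00, 144.50).
hole 2: A = −(46 × 78) = -3588.00, centroid at (160.00, 71.00).
ΣA = 48394.00 mm²
ΣAx̄ = (58000.00)(145.00) + (-6018.00)(152.00) + (-3588.00)(160.00) = 6921184.00 mm³
ΣAȳ = (58000.00)(100.00) + (-6018.00)(144.50) + (-3588.00)(71.00) = 4675651.00 mm³
x̄ = 6921184.00 / 48394.00 = 143.02 mm
ȳ = 4675651.00 / 48394.00 = 96.62 mm

x̄ = 143.02 mm, ȳ = 96.62 mm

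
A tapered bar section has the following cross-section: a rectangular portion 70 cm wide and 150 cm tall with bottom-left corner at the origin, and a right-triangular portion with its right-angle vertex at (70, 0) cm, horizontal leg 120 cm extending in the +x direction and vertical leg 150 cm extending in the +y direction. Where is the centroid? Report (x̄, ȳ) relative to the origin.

Part | A | x̄ᵢ | ȳᵢ | A·x̄ᵢ | A·ȳᵢ
rectangular portion | 10500.00 | 35.00 | 75.00 | 367500.00 | 787500.00
triangular portion | 9000.00 | 110.00 | 50.00 | 990000.00 | 450000.00
Σ | 19500.00 |  |  | 1357500.00 | 1237500.00
x̄ = 1357500.00 / 19500.00 = 69.62 cm
ȳ = 1237500.00 / 19500.00 = 63.46 cm

x̄ = 69.62 cm, ȳ = 63.46 cm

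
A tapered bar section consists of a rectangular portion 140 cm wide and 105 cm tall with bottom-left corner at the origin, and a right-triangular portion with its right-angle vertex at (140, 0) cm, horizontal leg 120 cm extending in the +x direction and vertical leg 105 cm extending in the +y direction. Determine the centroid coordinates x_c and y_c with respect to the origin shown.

rectangular portion: A = 140 × 105 = 14700.00, centroid at (70.00, 52.50).
triangular portion: A = ½·120·105 = 6300.00, centroid at (180.00, 35.00).
ΣA = 21000.00 cm²
ΣAx_c = (14700.00)(70.00) + (6300.00)(180.00) = 2163000.00 cm³
ΣAy_c = (14700.00)(52.50) + (6300.00)(35.00) = 992250.00 cm³
x_c = 2163000.00 / 21000.00 = 103.00 cm
y_c = 992250.00 / 21000.00 = 47.25 cm

x_c = 103.00 cm, y_c = 47.25 cm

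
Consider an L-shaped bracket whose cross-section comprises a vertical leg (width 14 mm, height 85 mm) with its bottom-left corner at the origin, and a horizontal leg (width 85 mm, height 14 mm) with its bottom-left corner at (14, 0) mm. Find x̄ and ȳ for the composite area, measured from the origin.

vertical leg: A = 14 × 85 = 1190.00, centroid at (7.00, 42.50).
horizontal leg: A = 85 × 14 = 1190.00, centroid at (56.50, 7.00).
ΣA = 2380.00 mm²
ΣAx̄ = (1190.00)(7.00) + (1190.00)(56.50) = 75565.00 mm³
ΣAȳ = (1190.00)(42.50) + (1190.00)(7.00) = 58905.00 mm³
x̄ = 75565.00 / 2380.00 = 31.75 mm
ȳ = 58905.00 / 2380.00 = 24.75 mm

x̄ = 31.75 mm, ȳ = 24.75 mm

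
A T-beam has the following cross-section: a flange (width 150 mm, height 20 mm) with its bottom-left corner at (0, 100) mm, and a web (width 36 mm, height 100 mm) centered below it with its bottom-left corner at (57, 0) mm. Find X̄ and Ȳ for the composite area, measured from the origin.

X̄ = 75.00 mm, Ȳ = 77.27 mm

web: A = 36 × 100 = 3600.00, centroid at (75.00, 50.00).
flange: A = 150 × 20 = 3000.00, centroid at (75.00, 110.00).
ΣA = 6600.00 mm²
ΣAX̄ = (3600.00)(75.00) + (3000.00)(75.00) = 495000.00 mm³
ΣAȲ = (3600.00)(50.00) + (3000.00)(110.00) = 510000.00 mm³
X̄ = 495000.00 / 6600.00 = 75.00 mm
Ȳ = 510000.00 / 6600.00 = 77.27 mm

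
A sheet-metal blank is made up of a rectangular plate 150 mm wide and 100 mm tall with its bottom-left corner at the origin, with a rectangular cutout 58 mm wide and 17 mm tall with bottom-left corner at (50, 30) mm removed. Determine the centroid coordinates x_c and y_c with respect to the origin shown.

x_c = 74.72 mm, y_c = 50.81 mm

plate: A = 150 × 100 = 15000.00, centroid at (75.00, 50.00).
hole: A = −(58 × 17) = -986.00, centroid at (79.00, 38.50).
ΣA = 14014.00 mm², ΣAx_c = 1047106.00 mm³, ΣAy_c = 712039.00 mm³.
x_c = 1047106.00/14014.00 = 74.72 mm; y_c = 712039.00/14014.00 = 50.81 mm.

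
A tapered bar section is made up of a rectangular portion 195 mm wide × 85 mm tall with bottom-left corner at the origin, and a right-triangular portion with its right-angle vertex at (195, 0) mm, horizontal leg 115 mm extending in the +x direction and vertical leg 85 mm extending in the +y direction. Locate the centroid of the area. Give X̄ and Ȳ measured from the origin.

X̄ = 128.43 mm, Ȳ = 39.27 mm

rectangular portion: A = 195 × 85 = 16575.00, centroid at (97.50, 42.50).
triangular portion: A = ½·115·85 = 4887.50, centroid at (233.33, 28.33).
ΣA = 21462.50 mm², ΣAX̄ = 2756479.17 mm³, ΣAȲ = 842916.67 mm³.
X̄ = 2756479.17/21462.50 = 128.43 mm; Ȳ = 842916.67/21462.50 = 39.27 mm.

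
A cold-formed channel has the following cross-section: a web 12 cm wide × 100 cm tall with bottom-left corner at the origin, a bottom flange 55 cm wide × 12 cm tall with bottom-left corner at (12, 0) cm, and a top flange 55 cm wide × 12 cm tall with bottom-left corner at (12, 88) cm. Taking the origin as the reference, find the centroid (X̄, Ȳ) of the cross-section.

Part | A | x̄ᵢ | ȳᵢ | A·x̄ᵢ | A·ȳᵢ
web | 1200.00 | 6.00 | 50.00 | 7200.00 | 60000.00
bottom flange | 660.00 | 39.50 | 6.00 | 26070.00 | 3960.00
top flange | 660.00 | 39.50 | 94.00 | 26070.00 | 62040.00
Σ | 2520.00 |  |  | 59340.00 | 126000.00
X̄ = 59340.00 / 2520.00 = 23.55 cm
Ȳ = 126000.00 / 2520.00 = 50.00 cm

X̄ = 23.55 cm, Ȳ = 50.00 cm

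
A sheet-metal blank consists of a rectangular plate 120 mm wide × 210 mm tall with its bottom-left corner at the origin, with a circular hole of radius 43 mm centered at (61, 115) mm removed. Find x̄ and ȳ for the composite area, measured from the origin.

plate: A = 120 × 210 = 25200.00, centroid at (60.00, 105.00).
hole: A = −π·43² = -5808.80, centroid at (61.00, 115.00).
ΣA = 19391.20 mm²
ΣAx̄ = (25200.00)(60.00) + (-5808.80)(61.00) = 1157662.91 mm³
ΣAȳ = (25200.00)(105.00) + (-5808.80)(115.00) = 1977987.45 mm³
x̄ = 1157662.91 / 19391.20 = 59.70 mm
ȳ = 1977987.45 / 19391.20 = 102.00 mm

x̄ = 59.70 mm, ȳ = 102.00 mm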